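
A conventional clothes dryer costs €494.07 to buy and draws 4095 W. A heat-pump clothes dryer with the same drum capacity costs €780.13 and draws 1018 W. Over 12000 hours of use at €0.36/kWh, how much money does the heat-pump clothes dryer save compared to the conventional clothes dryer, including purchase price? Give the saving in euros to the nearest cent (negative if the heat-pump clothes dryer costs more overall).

conventional clothes dryer: €494.07 + (4095/1000) kW × 12000 h × €0.36 = €494.07 + €17690.4 = €18184.47
heat-pump clothes dryer: €780.13 + (1018/1000) kW × 12000 h × €0.36 = €780.13 + €4397.76 = €5177.89
Saving = €18184.47 − €5177.89 = €13006.58

€13006.58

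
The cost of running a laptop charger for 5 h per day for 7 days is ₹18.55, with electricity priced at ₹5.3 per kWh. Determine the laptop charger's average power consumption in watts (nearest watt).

100 W

Energy = ₹18.55 ÷ ₹5.3/kWh = 3.5 kWh
Runtime = 5 h/day × 7 days = 35 h
Power = 3.5 kWh ÷ 35 h = 0.1 kW = 100 W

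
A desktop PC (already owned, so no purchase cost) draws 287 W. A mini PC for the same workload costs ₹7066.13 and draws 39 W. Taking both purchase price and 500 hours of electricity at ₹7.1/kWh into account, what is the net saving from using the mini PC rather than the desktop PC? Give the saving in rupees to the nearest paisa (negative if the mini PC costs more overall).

-₹6185.73

desktop PC: ₹0.00 + (287/1000) kW × 500 h × ₹7.1 = ₹0.00 + ₹1018.85 = ₹1018.85
mini PC: ₹7066.13 + (39/1000) kW × 500 h × ₹7.1 = ₹7066.13 + ₹138.45 = ₹7204.58
Saving = ₹1018.85 − ₹7204.58 = −₹6185.73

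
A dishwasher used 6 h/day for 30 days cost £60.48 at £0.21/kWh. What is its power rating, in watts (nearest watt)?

1600 W

Energy = £60.48 ÷ £0.21/kWh = 288 kWh
Runtime = 6 h/day × 30 days = 180 h
Power = 288 kWh ÷ 180 h = 1.6 kW = 1600 W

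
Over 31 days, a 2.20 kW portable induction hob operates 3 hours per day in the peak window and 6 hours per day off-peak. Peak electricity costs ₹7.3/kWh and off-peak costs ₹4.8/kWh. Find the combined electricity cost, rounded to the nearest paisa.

Peak energy = 2.2 kW × 3 h × 31 = 204.6 kWh
Off-peak energy = 2.2 kW × 6 h × 31 = 409.2 kWh
Cost = 204.6 × ₹7.3 + 409.2 × ₹4.8 = ₹1493.58 + ₹1964.16 = ₹3457.74

₹3457.74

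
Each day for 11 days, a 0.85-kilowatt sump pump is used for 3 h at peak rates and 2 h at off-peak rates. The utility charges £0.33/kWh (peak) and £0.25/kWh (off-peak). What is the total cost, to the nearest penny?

£13.93

Peak energy = 0.85 kW × 3 h × 11 = 28.05 kWh
Off-peak energy = 0.85 kW × 2 h × 11 = 18.7 kWh
Cost = 28.05 × £0.33 + 18.7 × £0.25 = £9.2565 + £4.675 = £13.93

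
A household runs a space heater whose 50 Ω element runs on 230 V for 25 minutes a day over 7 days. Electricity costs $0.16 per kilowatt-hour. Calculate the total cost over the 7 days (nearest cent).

Power = V²/R = 230²/50 = 1058 W = 1.058 kW
Runtime = 25 min × 7 = 175 min = 2.916666… h
Energy = 1.058 kW × 2.916666… h = 3.085833… kWh
Cost = 3.085833… kWh × $0.16/kWh = $0.49

$0.49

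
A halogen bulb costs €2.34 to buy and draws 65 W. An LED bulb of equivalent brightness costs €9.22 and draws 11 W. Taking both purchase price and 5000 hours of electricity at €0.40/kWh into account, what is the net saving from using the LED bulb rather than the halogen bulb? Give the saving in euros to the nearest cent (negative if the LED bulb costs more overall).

halogen bulb: €2.34 + (65/1000) kW × 5000 h × €0.40 = €2.34 + €130 = €132.34
LED bulb: €9.22 + (11/1000) kW × 5000 h × €0.40 = €9.22 + €22 = €31.22
Saving = €132.34 − €31.22 = €101.12

€101.12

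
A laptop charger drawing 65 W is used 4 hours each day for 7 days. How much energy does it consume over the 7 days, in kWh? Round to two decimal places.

Runtime = 4 h/day × 7 days = 28 h
Energy = 0.065 kW × 28 h = 1.82 kWh

1.82 kWh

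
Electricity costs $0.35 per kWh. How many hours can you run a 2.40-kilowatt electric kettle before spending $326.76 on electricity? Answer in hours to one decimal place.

Energy available = $326.76 ÷ $0.35/kWh = 933.6 kWh
Hours = 933.6 kWh ÷ 2.4 kW = 389.0 h

389.0 h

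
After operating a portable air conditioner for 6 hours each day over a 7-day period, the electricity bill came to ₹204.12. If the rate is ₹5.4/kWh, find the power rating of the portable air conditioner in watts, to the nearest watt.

900 W

Energy = ₹204.12 ÷ ₹5.4/kWh = 37.8 kWh
Runtime = 6 h/day × 7 days = 42 h
Power = 37.8 kWh ÷ 42 h = 0.9 kW = 900 W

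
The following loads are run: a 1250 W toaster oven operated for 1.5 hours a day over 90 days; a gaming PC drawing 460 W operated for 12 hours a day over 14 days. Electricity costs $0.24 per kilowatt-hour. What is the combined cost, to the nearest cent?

toaster oven: Runtime = 1.5 h/day × 90 days = 135 h
toaster oven: 1.25 kW × 135 h = 168.75 kWh
gaming PC: Runtime = 12 h/day × 14 days = 168 h
gaming PC: 0.46 kW × 168 h = 77.28 kWh
Total energy = 246.03 kWh
Cost = 246.03 × $0.24 = $59.05

$59.05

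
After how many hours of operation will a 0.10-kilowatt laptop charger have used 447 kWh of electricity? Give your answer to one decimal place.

4470.0 h

Hours = 447 kWh ÷ 0.1 kW = 4470.0 h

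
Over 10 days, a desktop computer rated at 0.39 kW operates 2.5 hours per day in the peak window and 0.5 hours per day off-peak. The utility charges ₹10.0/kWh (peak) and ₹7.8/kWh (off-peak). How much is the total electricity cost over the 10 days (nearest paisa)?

Peak energy = 0.39 kW × 2.5 h × 10 = 9.75 kWh
Off-peak energy = 0.39 kW × 0.5 h × 10 = 1.95 kWh
Cost = 9.75 × ₹10.0 + 1.95 × ₹7.8 = ₹97.5 + ₹15.21 = ₹112.71

₹112.71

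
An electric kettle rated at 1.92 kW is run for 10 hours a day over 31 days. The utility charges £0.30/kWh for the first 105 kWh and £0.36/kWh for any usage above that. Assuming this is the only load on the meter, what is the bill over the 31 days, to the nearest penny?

Runtime = 10 h/day × 31 days = 310 h
Energy = 1.92 kW × 310 h = 595.2 kWh
Tier 1 (0–105 kWh): 105 × £0.30 = £31.5
Above 105 kWh: 490.2 × £0.36 = £176.472
Bill = £207.97

£207.97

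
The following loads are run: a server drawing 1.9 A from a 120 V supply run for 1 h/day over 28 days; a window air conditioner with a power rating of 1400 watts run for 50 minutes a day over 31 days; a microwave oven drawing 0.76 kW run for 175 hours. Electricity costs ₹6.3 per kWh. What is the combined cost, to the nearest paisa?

server: Power = 1.9 A × 120 V = 228 W = 0.228 kW
server: Runtime = 1 h/day × 28 days = 28 h
server: 0.228 kW × 28 h = 6.384 kWh
window air conditioner: Runtime = 50 min × 31 = 1550 min = 25.833333… h
window air conditioner: 1.4 kW × 25.833333… h = 36.166666… kWh
microwave oven: 0.76 kW × 175 h = 133 kWh
Total energy = 175.550666… kWh
Cost = 175.550666… × ₹6.3 = ₹1105.97

₹1105.97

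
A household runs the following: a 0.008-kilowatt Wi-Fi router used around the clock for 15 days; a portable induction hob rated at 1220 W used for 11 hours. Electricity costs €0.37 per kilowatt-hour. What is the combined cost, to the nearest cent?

€6.03

Wi-Fi router: Runtime = 24 h × 15 = 360 h
Wi-Fi router: 0.008 kW × 360 h = 2.88 kWh
portable induction hob: 1.22 kW × 11 h = 13.42 kWh
Total energy = 16.3 kWh
Cost = 16.3 × €0.37 = €6.03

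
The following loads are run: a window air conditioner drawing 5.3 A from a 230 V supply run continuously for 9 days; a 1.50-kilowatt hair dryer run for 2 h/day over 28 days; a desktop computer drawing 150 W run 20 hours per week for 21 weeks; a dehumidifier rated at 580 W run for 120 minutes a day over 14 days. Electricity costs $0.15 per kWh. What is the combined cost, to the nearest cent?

window air conditioner: Power = 5.3 A × 230 V = 1219 W = 1.219 kW
window air conditioner: Runtime = 24 h × 9 = 216 h
window air conditioner: 1.219 kW × 216 h = 263.304 kWh
hair dryer: Runtime = 2 h/day × 28 days = 56 h
hair dryer: 1.5 kW × 56 h = 84 kWh
desktop computer: Runtime = 20 h/week × 21 weeks = 420 h
desktop computer: 0.15 kW × 420 h = 63 kWh
dehumidifier: Runtime = 120 min × 14 = 1680 min = 28 h
dehumidifier: 0.58 kW × 28 h = 16.24 kWh
Total energy = 426.544 kWh
Cost = 426.544 × $0.15 = $63.98

$63.98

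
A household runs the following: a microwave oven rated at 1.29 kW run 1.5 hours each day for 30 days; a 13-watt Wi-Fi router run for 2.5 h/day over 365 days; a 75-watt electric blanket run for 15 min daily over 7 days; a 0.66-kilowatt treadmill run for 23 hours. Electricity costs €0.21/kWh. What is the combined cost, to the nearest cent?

microwave oven: Runtime = 1.5 h/day × 30 days = 45 h
microwave oven: 1.29 kW × 45 h = 58.05 kWh
Wi-Fi router: Runtime = 2.5 h/day × 365 days = 912.5 h
Wi-Fi router: 0.013 kW × 912.5 h = 11.8625 kWh
electric blanket: Runtime = 15 min × 7 = 105 min = 1.75 h
electric blanket: 0.075 kW × 1.75 h = 0.13125 kWh
treadmill: 0.66 kW × 23 h = 15.18 kWh
Total energy = 85.22375 kWh
Cost = 85.22375 × €0.21 = €17.90

€17.90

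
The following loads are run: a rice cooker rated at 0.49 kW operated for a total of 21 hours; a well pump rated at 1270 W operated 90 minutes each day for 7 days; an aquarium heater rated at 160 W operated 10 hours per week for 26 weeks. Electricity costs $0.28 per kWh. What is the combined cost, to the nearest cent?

rice cooker: 0.49 kW × 21 h = 10.29 kWh
well pump: Runtime = 90 min × 7 = 630 min = 10.5 h
well pump: 1.27 kW × 10.5 h = 13.335 kWh
aquarium heater: Runtime = 10 h/week × 26 weeks = 260 h
aquarium heater: 0.16 kW × 260 h = 41.6 kWh
Total energy = 65.225 kWh
Cost = 65.225 × $0.28 = $18.26

$18.26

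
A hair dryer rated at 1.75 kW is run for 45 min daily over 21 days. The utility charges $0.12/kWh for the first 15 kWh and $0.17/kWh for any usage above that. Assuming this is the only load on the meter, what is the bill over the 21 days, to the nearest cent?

$3.94

Runtime = 45 min × 21 = 945 min = 15.75 h
Energy = 1.75 kW × 15.75 h = 27.5625 kWh
Tier 1 (0–15 kWh): 15 × $0.12 = $1.8
Above 15 kWh: 12.5625 × $0.17 = $2.135625
Bill = $3.94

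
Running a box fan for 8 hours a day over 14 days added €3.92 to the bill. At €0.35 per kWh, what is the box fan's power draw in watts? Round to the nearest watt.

Energy = €3.92 ÷ €0.35/kWh = 11.2 kWh
Runtime = 8 h/day × 14 days = 112 h
Power = 11.2 kWh ÷ 112 h = 0.1 kW = 100 W

100 W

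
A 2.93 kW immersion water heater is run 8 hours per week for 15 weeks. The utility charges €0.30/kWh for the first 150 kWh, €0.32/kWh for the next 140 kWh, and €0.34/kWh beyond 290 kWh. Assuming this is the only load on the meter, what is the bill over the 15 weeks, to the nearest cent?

Runtime = 8 h/week × 15 weeks = 120 h
Energy = 2.93 kW × 120 h = 351.6 kWh
Tier 1 (0–150 kWh): 150 × €0.30 = €45
Tier 2 (150–290 kWh): 140 × €0.32 = €44.8
Above 290 kWh: 61.6 × €0.34 = €20.944
Bill = €110.74

€110.74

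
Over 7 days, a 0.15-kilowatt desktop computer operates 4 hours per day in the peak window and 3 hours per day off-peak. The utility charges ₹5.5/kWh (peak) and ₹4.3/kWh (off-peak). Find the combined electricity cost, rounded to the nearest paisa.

Peak energy = 0.15 kW × 4 h × 7 = 4.2 kWh
Off-peak energy = 0.15 kW × 3 h × 7 = 3.15 kWh
Cost = 4.2 × ₹5.5 + 3.15 × ₹4.3 = ₹23.1 + ₹13.545 = ₹36.65

₹36.65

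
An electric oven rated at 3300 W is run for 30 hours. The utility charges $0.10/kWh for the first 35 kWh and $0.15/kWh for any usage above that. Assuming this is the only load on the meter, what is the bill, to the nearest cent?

$13.10

Energy = 3.3 kW × 30 h = 99 kWh
Tier 1 (0–35 kWh): 35 × $0.10 = $3.5
Above 35 kWh: 64 × $0.15 = $9.6
Bill = $13.10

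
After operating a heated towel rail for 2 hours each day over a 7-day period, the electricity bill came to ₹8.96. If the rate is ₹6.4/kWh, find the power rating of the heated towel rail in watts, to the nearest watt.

Energy = ₹8.96 ÷ ₹6.4/kWh = 1.4 kWh
Runtime = 2 h/day × 7 days = 14 h
Power = 1.4 kWh ÷ 14 h = 0.1 kW = 100 W

100 W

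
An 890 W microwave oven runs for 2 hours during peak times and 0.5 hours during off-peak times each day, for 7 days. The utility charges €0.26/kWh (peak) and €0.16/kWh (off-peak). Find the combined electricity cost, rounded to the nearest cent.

Peak energy = 0.89 kW × 2 h × 7 = 12.46 kWh
Off-peak energy = 0.89 kW × 0.5 h × 7 = 3.115 kWh
Cost = 12.46 × €0.26 + 3.115 × €0.16 = €3.2396 + €0.4984 = €3.74

€3.74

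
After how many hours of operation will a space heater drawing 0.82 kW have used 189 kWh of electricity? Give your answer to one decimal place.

230.5 h

Hours = 189 kWh ÷ 0.82 kW = 230.5 h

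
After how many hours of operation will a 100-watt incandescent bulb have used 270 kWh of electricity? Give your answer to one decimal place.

Hours = 270 kWh ÷ 0.1 kW = 2700.0 h

2700.0 h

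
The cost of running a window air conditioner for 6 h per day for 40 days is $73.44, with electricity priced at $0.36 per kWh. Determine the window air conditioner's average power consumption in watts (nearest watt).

Energy = $73.44 ÷ $0.36/kWh = 204 kWh
Runtime = 6 h/day × 40 days = 240 h
Power = 204 kWh ÷ 240 h = 0.85 kW = 850 W

850 W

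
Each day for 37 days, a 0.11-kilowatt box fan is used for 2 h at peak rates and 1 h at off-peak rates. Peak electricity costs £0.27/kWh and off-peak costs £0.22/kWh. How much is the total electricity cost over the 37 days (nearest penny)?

£3.09

Peak energy = 0.11 kW × 2 h × 37 = 8.14 kWh
Off-peak energy = 0.11 kW × 1 h × 37 = 4.07 kWh
Cost = 8.14 × £0.27 + 4.07 × £0.22 = £2.1978 + £0.8954 = £3.09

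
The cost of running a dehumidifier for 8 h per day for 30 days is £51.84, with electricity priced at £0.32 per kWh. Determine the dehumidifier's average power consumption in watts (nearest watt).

Energy = £51.84 ÷ £0.32/kWh = 162 kWh
Runtime = 8 h/day × 30 days = 240 h
Power = 162 kWh ÷ 240 h = 0.675 kW = 675 W

675 W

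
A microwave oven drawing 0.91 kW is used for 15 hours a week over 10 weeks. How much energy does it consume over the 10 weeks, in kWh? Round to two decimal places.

136.50 kWh

Runtime = 15 h/week × 10 weeks = 150 h
Energy = 0.91 kW × 150 h = 136.5 kWh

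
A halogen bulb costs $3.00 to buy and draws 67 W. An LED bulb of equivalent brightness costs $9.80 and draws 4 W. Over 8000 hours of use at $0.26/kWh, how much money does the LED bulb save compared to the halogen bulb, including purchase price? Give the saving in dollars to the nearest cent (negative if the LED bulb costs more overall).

halogen bulb: $3.00 + (67/1000) kW × 8000 h × $0.26 = $3.00 + $139.36 = $142.36
LED bulb: $9.80 + (4/1000) kW × 8000 h × $0.26 = $9.80 + $8.32 = $18.12
Saving = $142.36 − $18.12 = $124.24

$124.24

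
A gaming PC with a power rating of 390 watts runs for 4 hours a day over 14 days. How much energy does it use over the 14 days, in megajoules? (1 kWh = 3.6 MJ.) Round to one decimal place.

78.6 MJ

Runtime = 4 h/day × 14 days = 56 h
Energy = 0.39 kW × 56 h = 21.84 kWh
= 21.84 × 3.6 MJ = 78.6 MJ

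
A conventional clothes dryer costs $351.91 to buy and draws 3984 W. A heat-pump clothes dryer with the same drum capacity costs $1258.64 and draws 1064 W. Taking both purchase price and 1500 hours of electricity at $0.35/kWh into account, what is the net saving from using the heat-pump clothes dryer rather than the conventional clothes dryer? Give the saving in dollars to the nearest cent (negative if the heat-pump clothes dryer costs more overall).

conventional clothes dryer: $351.91 + (3984/1000) kW × 1500 h × $0.35 = $351.91 + $2091.6 = $2443.51
heat-pump clothes dryer: $1258.64 + (1064/1000) kW × 1500 h × $0.35 = $1258.64 + $558.6 = $1817.24
Saving = $2443.51 − $1817.24 = $626.27

$626.27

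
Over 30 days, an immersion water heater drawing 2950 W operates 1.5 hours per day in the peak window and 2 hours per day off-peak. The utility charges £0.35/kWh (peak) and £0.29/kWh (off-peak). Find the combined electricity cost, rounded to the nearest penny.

Peak energy = 2.95 kW × 1.5 h × 30 = 132.75 kWh
Off-peak energy = 2.95 kW × 2 h × 30 = 177 kWh
Cost = 132.75 × £0.35 + 177 × £0.29 = £46.4625 + £51.33 = £97.79

£97.79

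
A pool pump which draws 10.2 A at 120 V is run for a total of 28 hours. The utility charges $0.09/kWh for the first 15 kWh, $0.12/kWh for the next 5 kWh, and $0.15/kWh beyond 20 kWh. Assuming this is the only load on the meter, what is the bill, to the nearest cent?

Power = 10.2 A × 120 V = 1224 W = 1.224 kW
Energy = 1.224 kW × 28 h = 34.272 kWh
Tier 1 (0–15 kWh): 15 × $0.09 = $1.35
Tier 2 (15–20 kWh): 5 × $0.12 = $0.6
Above 20 kWh: 14.272 × $0.15 = $2.1408
Bill = $4.09

$4.09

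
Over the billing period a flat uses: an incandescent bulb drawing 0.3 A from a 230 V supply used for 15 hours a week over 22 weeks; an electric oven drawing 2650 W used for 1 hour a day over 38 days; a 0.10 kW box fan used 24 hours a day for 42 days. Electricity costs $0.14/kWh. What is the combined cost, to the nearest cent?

$31.40

incandescent bulb: Power = 0.3 A × 230 V = 69 W = 0.069 kW
incandescent bulb: Runtime = 15 h/week × 22 weeks = 330 h
incandescent bulb: 0.069 kW × 330 h = 22.77 kWh
electric oven: Runtime = 1 h/day × 38 days = 38 h
electric oven: 2.65 kW × 38 h = 100.7 kWh
box fan: Runtime = 24 h × 42 = 1008 h
box fan: 0.1 kW × 1008 h = 100.8 kWh
Total energy = 224.27 kWh
Cost = 224.27 × $0.14 = $31.40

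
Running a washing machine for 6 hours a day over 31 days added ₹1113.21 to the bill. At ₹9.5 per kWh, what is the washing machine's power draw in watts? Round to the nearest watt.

Energy = ₹1113.21 ÷ ₹9.5/kWh = 117.18 kWh
Runtime = 6 h/day × 31 days = 186 h
Power = 117.18 kWh ÷ 186 h = 0.63 kW = 630 W

630 W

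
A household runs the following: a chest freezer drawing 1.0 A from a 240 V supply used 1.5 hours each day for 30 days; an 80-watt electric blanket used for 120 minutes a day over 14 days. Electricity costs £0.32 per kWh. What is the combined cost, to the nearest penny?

£4.17

chest freezer: Power = 1.0 A × 240 V = 240 W = 0.24 kW
chest freezer: Runtime = 1.5 h/day × 30 days = 45 h
chest freezer: 0.24 kW × 45 h = 10.8 kWh
electric blanket: Runtime = 120 min × 14 = 1680 min = 28 h
electric blanket: 0.08 kW × 28 h = 2.24 kWh
Total energy = 13.04 kWh
Cost = 13.04 × £0.32 = £4.17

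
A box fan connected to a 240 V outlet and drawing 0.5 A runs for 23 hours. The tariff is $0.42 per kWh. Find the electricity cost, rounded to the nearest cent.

Power = 0.5 A × 240 V = 120 W = 0.12 kW
Energy = 0.12 kW × 23 h = 2.76 kWh
Cost = 2.76 kWh × $0.42/kWh = $1.16

$1.16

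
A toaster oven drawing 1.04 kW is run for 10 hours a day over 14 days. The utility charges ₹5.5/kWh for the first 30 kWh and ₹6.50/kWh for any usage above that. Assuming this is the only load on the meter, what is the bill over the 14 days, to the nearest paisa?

₹916.40

Runtime = 10 h/day × 14 days = 140 h
Energy = 1.04 kW × 140 h = 145.6 kWh
Tier 1 (0–30 kWh): 30 × ₹5.5 = ₹165
Above 30 kWh: 115.6 × ₹6.50 = ₹751.4
Bill = ₹916.40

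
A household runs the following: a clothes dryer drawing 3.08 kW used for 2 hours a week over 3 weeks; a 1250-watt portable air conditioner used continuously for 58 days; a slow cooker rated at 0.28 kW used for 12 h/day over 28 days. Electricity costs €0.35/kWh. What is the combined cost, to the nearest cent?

clothes dryer: Runtime = 2 h/week × 3 weeks = 6 h
clothes dryer: 3.08 kW × 6 h = 18.48 kWh
portable air conditioner: Runtime = 24 h × 58 = 1392 h
portable air conditioner: 1.25 kW × 1392 h = 1740 kWh
slow cooker: Runtime = 12 h/day × 28 days = 336 h
slow cooker: 0.28 kW × 336 h = 94.08 kWh
Total energy = 1852.56 kWh
Cost = 1852.56 × €0.35 = €648.40

€648.40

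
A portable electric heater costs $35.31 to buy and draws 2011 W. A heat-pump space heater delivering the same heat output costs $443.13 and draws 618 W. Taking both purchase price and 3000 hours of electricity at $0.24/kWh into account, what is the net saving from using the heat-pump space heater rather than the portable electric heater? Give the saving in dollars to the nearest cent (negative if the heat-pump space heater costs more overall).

portable electric heater: $35.31 + (2011/1000) kW × 3000 h × $0.24 = $35.31 + $1447.92 = $1483.23
heat-pump space heater: $443.13 + (618/1000) kW × 3000 h × $0.24 = $443.13 + $444.96 = $888.09
Saving = $1483.23 − $888.09 = $595.14

$595.14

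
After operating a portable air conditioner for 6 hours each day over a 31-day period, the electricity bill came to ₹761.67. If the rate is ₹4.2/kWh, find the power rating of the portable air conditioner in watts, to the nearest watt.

975 W

Energy = ₹761.67 ÷ ₹4.2/kWh = 181.35 kWh
Runtime = 6 h/day × 31 days = 186 h
Power = 181.35 kWh ÷ 186 h = 0.975 kW = 975 W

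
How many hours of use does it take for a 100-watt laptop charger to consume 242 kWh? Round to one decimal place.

Hours = 242 kWh ÷ 0.1 kW = 2420.0 h

2420.0 h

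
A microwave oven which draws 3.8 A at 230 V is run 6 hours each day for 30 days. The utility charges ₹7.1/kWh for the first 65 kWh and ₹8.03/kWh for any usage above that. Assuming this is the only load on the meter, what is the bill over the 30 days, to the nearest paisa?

₹1202.83

Power = 3.8 A × 230 V = 874 W = 0.874 kW
Runtime = 6 h/day × 30 days = 180 h
Energy = 0.874 kW × 180 h = 157.32 kWh
Tier 1 (0–65 kWh): 65 × ₹7.1 = ₹461.5
Above 65 kWh: 92.32 × ₹8.03 = ₹741.3296
Bill = ₹1202.83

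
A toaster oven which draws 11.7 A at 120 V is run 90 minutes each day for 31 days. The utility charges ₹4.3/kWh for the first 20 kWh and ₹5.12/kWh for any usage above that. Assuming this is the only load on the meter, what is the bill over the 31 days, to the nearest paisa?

₹317.86

Power = 11.7 A × 120 V = 1404 W = 1.404 kW
Runtime = 90 min × 31 = 2790 min = 46.5 h
Energy = 1.404 kW × 46.5 h = 65.286 kWh
Tier 1 (0–20 kWh): 20 × ₹4.3 = ₹86
Above 20 kWh: 45.286 × ₹5.12 = ₹231.86432
Bill = ₹317.86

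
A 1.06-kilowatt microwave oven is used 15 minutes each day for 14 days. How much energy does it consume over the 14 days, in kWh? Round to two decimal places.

Runtime = 15 min × 14 = 210 min = 3.5 h
Energy = 1.06 kW × 3.5 h = 3.71 kWh

3.71 kWh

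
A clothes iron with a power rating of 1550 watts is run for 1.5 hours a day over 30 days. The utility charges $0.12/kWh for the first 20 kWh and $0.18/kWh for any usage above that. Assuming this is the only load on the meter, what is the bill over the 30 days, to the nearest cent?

$11.36

Runtime = 1.5 h/day × 30 days = 45 h
Energy = 1.55 kW × 45 h = 69.75 kWh
Tier 1 (0–20 kWh): 20 × $0.12 = $2.4
Above 20 kWh: 49.75 × $0.18 = $8.955
Bill = $11.36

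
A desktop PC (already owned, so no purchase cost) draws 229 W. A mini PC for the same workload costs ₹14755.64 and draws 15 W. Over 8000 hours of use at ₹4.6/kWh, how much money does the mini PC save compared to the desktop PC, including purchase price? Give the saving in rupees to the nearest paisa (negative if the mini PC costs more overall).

-₹6880.44

desktop PC: ₹0.00 + (229/1000) kW × 8000 h × ₹4.6 = ₹0.00 + ₹8427.2 = ₹8427.2
mini PC: ₹14755.64 + (15/1000) kW × 8000 h × ₹4.6 = ₹14755.64 + ₹552 = ₹15307.64
Saving = ₹8427.2 − ₹15307.64 = −₹6880.44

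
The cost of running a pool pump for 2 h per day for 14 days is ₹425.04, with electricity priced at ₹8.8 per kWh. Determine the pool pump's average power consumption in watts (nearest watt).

Energy = ₹425.04 ÷ ₹8.8/kWh = 48.3 kWh
Runtime = 2 h/day × 14 days = 28 h
Power = 48.3 kWh ÷ 28 h = 1.725 kW = 1725 W

1725 W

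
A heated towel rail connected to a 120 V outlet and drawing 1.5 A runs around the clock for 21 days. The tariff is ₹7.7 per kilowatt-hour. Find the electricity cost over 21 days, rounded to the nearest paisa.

₹698.54

Power = 1.5 A × 120 V = 180 W = 0.18 kW
Runtime = 24 h × 21 = 504 h
Energy = 0.18 kW × 504 h = 90.72 kWh
Cost = 90.72 kWh × ₹7.7/kWh = ₹698.54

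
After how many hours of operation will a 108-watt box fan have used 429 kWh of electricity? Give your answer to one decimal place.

3972.2 h

Hours = 429 kWh ÷ 0.108 kW = 3972.2 h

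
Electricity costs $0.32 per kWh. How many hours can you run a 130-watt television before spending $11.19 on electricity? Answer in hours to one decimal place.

Energy available = $11.19 ÷ $0.32/kWh = 34.9688 kWh
Hours = 34.9688 kWh ÷ 0.13 kW = 269.0 h

269.0 h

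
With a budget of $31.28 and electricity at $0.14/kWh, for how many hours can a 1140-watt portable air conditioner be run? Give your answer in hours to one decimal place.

Energy available = $31.28 ÷ $0.14/kWh = 223.4286 kWh
Hours = 223.4286 kWh ÷ 1.14 kW = 196.0 h

196.0 h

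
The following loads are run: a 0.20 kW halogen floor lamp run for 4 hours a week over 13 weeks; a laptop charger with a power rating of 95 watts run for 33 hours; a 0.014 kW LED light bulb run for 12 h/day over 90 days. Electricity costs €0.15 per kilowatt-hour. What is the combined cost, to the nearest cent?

halogen floor lamp: Runtime = 4 h/week × 13 weeks = 52 h
halogen floor lamp: 0.2 kW × 52 h = 10.4 kWh
laptop charger: 0.095 kW × 33 h = 3.135 kWh
LED light bulb: Runtime = 12 h/day × 90 days = 1080 h
LED light bulb: 0.014 kW × 1080 h = 15.12 kWh
Total energy = 28.655 kWh
Cost = 28.655 × €0.15 = €4.30

€4.30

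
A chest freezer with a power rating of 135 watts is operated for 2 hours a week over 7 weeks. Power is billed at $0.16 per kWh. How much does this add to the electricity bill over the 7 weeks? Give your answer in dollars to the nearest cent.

$0.30

Runtime = 2 h/week × 7 weeks = 14 h
Energy = 0.135 kW × 14 h = 1.89 kWh
Cost = 1.89 kWh × $0.16/kWh = $0.30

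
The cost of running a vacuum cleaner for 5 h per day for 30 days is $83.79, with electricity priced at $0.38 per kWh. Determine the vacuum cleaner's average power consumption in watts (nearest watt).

1470 W

Energy = $83.79 ÷ $0.38/kWh = 220.5 kWh
Runtime = 5 h/day × 30 days = 150 h
Power = 220.5 kWh ÷ 150 h = 1.47 kW = 1470 W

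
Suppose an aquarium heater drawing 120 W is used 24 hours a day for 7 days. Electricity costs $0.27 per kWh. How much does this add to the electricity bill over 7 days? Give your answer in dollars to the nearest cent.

$5.44

Runtime = 24 h × 7 = 168 h
Energy = 0.12 kW × 168 h = 20.16 kWh
Cost = 20.16 kWh × $0.27/kWh = $5.44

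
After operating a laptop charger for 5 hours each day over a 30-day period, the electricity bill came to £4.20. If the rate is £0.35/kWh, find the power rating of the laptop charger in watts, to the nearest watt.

Energy = £4.20 ÷ £0.35/kWh = 12 kWh
Runtime = 5 h/day × 30 days = 150 h
Power = 12 kWh ÷ 150 h = 0.08 kW = 80 W

80 W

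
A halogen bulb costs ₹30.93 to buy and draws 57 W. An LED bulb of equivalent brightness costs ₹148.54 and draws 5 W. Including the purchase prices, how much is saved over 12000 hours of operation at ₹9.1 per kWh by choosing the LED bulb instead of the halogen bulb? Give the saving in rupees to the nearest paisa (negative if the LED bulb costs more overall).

₹5560.79

halogen bulb: ₹30.93 + (57/1000) kW × 12000 h × ₹9.1 = ₹30.93 + ₹6224.4 = ₹6255.33
LED bulb: ₹148.54 + (5/1000) kW × 12000 h × ₹9.1 = ₹148.54 + ₹546 = ₹694.54
Saving = ₹6255.33 − ₹694.54 = ₹5560.79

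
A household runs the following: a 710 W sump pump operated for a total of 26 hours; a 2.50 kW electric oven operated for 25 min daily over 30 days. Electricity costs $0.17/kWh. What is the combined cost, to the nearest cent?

$8.45

sump pump: 0.71 kW × 26 h = 18.46 kWh
electric oven: Runtime = 25 min × 30 = 750 min = 12.5 h
electric oven: 2.5 kW × 12.5 h = 31.25 kWh
Total energy = 49.71 kWh
Cost = 49.71 × $0.17 = $8.45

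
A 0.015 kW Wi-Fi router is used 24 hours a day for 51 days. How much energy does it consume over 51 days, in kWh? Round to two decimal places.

18.36 kWh

Runtime = 24 h × 51 = 1224 h
Energy = 0.015 kW × 1224 h = 18.36 kWh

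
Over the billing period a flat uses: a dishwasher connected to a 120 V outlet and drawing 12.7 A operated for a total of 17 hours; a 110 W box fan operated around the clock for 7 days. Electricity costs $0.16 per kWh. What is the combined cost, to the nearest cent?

dishwasher: Power = 12.7 A × 120 V = 1524 W = 1.524 kW
dishwasher: 1.524 kW × 17 h = 25.908 kWh
box fan: Runtime = 24 h × 7 = 168 h
box fan: 0.11 kW × 168 h = 18.48 kWh
Total energy = 44.388 kWh
Cost = 44.388 × $0.16 = $7.10

$7.10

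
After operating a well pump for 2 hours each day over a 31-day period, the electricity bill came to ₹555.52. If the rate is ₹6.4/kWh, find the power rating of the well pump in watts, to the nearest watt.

Energy = ₹555.52 ÷ ₹6.4/kWh = 86.8 kWh
Runtime = 2 h/day × 31 days = 62 h
Power = 86.8 kWh ÷ 62 h = 1.4 kW = 1400 W

1400 W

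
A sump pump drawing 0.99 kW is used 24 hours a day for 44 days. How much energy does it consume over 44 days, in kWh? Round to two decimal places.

Runtime = 24 h × 44 = 1056 h
Energy = 0.99 kW × 1056 h = 1045.44 kWh

1045.44 kWh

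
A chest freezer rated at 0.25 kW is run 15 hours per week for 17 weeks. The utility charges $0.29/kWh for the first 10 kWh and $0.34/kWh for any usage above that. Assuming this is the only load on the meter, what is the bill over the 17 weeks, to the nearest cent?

$21.18

Runtime = 15 h/week × 17 weeks = 255 h
Energy = 0.25 kW × 255 h = 63.75 kWh
Tier 1 (0–10 kWh): 10 × $0.29 = $2.9
Above 10 kWh: 53.75 × $0.34 = $18.275
Bill = $21.18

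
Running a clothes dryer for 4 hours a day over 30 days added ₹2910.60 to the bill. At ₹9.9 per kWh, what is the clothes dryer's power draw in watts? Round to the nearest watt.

2450 W

Energy = ₹2910.60 ÷ ₹9.9/kWh = 294 kWh
Runtime = 4 h/day × 30 days = 120 h
Power = 294 kWh ÷ 120 h = 2.45 kW = 2450 W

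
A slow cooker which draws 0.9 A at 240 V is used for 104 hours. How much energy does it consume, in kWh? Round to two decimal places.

Power = 0.9 A × 240 V = 216 W = 0.216 kW
Energy = 0.216 kW × 104 h = 22.464 kWh ≈ 22.46 kWh

22.46 kWh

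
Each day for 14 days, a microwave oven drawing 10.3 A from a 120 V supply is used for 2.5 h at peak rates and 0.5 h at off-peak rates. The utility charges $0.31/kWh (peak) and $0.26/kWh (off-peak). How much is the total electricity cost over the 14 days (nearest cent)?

$15.66

Power = 10.3 A × 120 V = 1236 W = 1.236 kW
Peak energy = 1.236 kW × 2.5 h × 14 = 43.26 kWh
Off-peak energy = 1.236 kW × 0.5 h × 14 = 8.652 kWh
Cost = 43.26 × $0.31 + 8.652 × $0.26 = $13.4106 + $2.24952 = $15.66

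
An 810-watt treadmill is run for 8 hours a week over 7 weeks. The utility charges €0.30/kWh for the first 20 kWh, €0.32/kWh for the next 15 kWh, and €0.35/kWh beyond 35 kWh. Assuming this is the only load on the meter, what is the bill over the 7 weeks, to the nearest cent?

Runtime = 8 h/week × 7 weeks = 56 h
Energy = 0.81 kW × 56 h = 45.36 kWh
Tier 1 (0–20 kWh): 20 × €0.30 = €6
Tier 2 (20–35 kWh): 15 × €0.32 = €4.8
Above 35 kWh: 10.36 × €0.35 = €3.626
Bill = €14.43

€14.43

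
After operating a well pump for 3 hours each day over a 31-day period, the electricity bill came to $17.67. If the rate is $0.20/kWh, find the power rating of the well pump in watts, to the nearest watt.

Energy = $17.67 ÷ $0.20/kWh = 88.35 kWh
Runtime = 3 h/day × 31 days = 93 h
Power = 88.35 kWh ÷ 93 h = 0.95 kW = 950 W

950 W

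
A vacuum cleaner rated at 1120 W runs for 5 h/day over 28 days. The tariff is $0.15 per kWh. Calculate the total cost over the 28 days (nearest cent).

Runtime = 5 h/day × 28 days = 140 h
Energy = 1.12 kW × 140 h = 156.8 kWh
Cost = 156.8 kWh × $0.15/kWh = $23.52

$23.52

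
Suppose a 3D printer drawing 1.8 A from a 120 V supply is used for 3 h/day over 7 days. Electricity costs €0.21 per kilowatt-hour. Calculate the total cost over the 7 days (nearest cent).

€0.95

Power = 1.8 A × 120 V = 216 W = 0.216 kW
Runtime = 3 h/day × 7 days = 21 h
Energy = 0.216 kW × 21 h = 4.536 kWh
Cost = 4.536 kWh × €0.21/kWh = €0.95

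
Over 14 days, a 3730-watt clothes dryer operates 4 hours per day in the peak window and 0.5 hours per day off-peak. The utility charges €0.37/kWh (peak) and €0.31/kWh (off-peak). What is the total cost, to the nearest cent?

Peak energy = 3.73 kW × 4 h × 14 = 208.88 kWh
Off-peak energy = 3.73 kW × 0.5 h × 14 = 26.11 kWh
Cost = 208.88 × €0.37 + 26.11 × €0.31 = €77.2856 + €8.0941 = €85.38

€85.38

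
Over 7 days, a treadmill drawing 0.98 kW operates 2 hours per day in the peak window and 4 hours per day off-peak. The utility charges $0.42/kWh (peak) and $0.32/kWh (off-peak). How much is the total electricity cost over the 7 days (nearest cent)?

Peak energy = 0.98 kW × 2 h × 7 = 13.72 kWh
Off-peak energy = 0.98 kW × 4 h × 7 = 27.44 kWh
Cost = 13.72 × $0.42 + 27.44 × $0.32 = $5.7624 + $8.7808 = $14.54

$14.54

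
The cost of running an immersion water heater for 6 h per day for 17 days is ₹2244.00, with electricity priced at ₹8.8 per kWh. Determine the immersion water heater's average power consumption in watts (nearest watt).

Energy = ₹2244.00 ÷ ₹8.8/kWh = 255 kWh
Runtime = 6 h/day × 17 days = 102 h
Power = 255 kWh ÷ 102 h = 2.5 kW = 2500 W

2500 W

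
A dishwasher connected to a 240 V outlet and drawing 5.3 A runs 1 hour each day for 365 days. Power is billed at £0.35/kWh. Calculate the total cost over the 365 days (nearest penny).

Power = 5.3 A × 240 V = 1272 W = 1.272 kW
Runtime = 1 h/day × 365 days = 365 h
Energy = 1.272 kW × 365 h = 464.28 kWh
Cost = 464.28 kWh × £0.35/kWh = £162.50

£162.50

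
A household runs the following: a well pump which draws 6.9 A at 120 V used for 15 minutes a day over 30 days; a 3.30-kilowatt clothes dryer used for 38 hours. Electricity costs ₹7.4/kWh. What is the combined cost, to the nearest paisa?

₹973.91

well pump: Power = 6.9 A × 120 V = 828 W = 0.828 kW
well pump: Runtime = 15 min × 30 = 450 min = 7.5 h
well pump: 0.828 kW × 7.5 h = 6.21 kWh
clothes dryer: 3.3 kW × 38 h = 125.4 kWh
Total energy = 131.61 kWh
Cost = 131.61 × ₹7.4 = ₹973.91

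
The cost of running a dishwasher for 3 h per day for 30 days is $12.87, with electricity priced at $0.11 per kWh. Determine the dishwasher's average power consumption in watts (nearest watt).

Energy = $12.87 ÷ $0.11/kWh = 117 kWh
Runtime = 3 h/day × 30 days = 90 h
Power = 117 kWh ÷ 90 h = 1.3 kW = 1300 W

1300 W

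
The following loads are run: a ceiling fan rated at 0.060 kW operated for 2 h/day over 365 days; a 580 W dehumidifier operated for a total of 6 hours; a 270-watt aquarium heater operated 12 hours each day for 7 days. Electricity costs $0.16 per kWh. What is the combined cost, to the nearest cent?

ceiling fan: Runtime = 2 h/day × 365 days = 730 h
ceiling fan: 0.06 kW × 730 h = 43.8 kWh
dehumidifier: 0.58 kW × 6 h = 3.48 kWh
aquarium heater: Runtime = 12 h/day × 7 days = 84 h
aquarium heater: 0.27 kW × 84 h = 22.68 kWh
Total energy = 69.96 kWh
Cost = 69.96 × $0.16 = $11.19

$11.19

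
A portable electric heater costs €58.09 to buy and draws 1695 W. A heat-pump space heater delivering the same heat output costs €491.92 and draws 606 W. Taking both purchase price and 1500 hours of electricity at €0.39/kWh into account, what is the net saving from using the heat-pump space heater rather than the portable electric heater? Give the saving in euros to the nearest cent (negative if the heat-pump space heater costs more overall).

€203.24

portable electric heater: €58.09 + (1695/1000) kW × 1500 h × €0.39 = €58.09 + €991.575 = €1049.665
heat-pump space heater: €491.92 + (606/1000) kW × 1500 h × €0.39 = €491.92 + €354.51 = €846.43
Saving = €1049.665 − €846.43 = €203.235 → €203.24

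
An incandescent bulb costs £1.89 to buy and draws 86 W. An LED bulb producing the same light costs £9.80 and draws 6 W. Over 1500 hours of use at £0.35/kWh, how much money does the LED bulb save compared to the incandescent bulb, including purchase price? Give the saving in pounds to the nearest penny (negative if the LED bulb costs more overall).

£34.09

incandescent bulb: £1.89 + (86/1000) kW × 1500 h × £0.35 = £1.89 + £45.15 = £47.04
LED bulb: £9.80 + (6/1000) kW × 1500 h × £0.35 = £9.80 + £3.15 = £12.95
Saving = £47.04 − £12.95 = £34.09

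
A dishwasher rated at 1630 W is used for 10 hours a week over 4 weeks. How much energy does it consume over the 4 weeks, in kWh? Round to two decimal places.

Runtime = 10 h/week × 4 weeks = 40 h
Energy = 1.63 kW × 40 h = 65.2 kWh

65.20 kWh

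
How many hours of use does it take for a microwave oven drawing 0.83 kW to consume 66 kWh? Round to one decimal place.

79.5 h

Hours = 66 kWh ÷ 0.83 kW = 79.5 h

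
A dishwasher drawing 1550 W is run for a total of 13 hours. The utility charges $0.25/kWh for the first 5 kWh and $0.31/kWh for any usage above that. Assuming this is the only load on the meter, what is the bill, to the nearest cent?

$5.95

Energy = 1.55 kW × 13 h = 20.15 kWh
Tier 1 (0–5 kWh): 5 × $0.25 = $1.25
Above 5 kWh: 15.15 × $0.31 = $4.6965
Bill = $5.95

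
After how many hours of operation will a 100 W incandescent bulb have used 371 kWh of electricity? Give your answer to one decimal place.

Hours = 371 kWh ÷ 0.1 kW = 3710.0 h

3710.0 h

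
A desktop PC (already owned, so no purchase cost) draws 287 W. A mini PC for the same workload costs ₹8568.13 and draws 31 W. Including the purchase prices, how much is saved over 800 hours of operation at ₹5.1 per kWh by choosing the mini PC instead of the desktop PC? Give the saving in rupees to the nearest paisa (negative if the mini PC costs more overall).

-₹7523.65

desktop PC: ₹0.00 + (287/1000) kW × 800 h × ₹5.1 = ₹0.00 + ₹1170.96 = ₹1170.96
mini PC: ₹8568.13 + (31/1000) kW × 800 h × ₹5.1 = ₹8568.13 + ₹126.48 = ₹8694.61
Saving = ₹1170.96 − ₹8694.61 = −₹7523.65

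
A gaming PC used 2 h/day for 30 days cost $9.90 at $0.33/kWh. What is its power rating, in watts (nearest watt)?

Energy = $9.90 ÷ $0.33/kWh = 30 kWh
Runtime = 2 h/day × 30 days = 60 h
Power = 30 kWh ÷ 60 h = 0.5 kW = 500 W

500 W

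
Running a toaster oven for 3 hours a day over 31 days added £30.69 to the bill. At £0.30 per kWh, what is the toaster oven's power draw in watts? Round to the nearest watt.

1100 W

Energy = £30.69 ÷ £0.30/kWh = 102.3 kWh
Runtime = 3 h/day × 31 days = 93 h
Power = 102.3 kWh ÷ 93 h = 1.1 kW = 1100 W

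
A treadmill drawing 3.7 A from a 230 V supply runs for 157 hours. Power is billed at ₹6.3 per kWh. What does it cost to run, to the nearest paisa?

₹841.72

Power = 3.7 A × 230 V = 851 W = 0.851 kW
Energy = 0.851 kW × 157 h = 133.607 kWh
Cost = 133.607 kWh × ₹6.3/kWh = ₹841.72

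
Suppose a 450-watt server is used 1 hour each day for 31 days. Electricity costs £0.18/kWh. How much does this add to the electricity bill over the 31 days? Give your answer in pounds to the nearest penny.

Runtime = 1 h/day × 31 days = 31 h
Energy = 0.45 kW × 31 h = 13.95 kWh
Cost = 13.95 kWh × £0.18/kWh = £2.51

£2.51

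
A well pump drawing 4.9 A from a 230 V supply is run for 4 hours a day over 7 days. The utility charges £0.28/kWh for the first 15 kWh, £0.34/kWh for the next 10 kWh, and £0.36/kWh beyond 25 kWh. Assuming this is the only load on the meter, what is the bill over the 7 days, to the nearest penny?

£9.96

Power = 4.9 A × 230 V = 1127 W = 1.127 kW
Runtime = 4 h/day × 7 days = 28 h
Energy = 1.127 kW × 28 h = 31.556 kWh
Tier 1 (0–15 kWh): 15 × £0.28 = £4.2
Tier 2 (15–25 kWh): 10 × £0.34 = £3.4
Above 25 kWh: 6.556 × £0.36 = £2.36016
Bill = £9.96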